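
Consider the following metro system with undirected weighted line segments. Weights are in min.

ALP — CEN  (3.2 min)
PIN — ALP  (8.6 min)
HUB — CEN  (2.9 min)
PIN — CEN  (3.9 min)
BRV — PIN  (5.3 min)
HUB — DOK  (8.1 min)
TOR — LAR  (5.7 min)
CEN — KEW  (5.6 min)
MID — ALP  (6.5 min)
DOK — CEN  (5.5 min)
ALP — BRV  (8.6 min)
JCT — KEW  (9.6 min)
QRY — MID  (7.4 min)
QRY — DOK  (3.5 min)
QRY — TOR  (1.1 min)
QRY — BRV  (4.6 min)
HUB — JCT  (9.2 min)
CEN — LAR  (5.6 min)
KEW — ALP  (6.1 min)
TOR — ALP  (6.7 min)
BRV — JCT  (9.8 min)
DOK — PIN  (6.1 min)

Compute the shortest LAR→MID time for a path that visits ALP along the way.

Best LAR to ALP: LAR → CEN → ALP costing 8.8
Shortest ALP→MID: ALP → MID = 6.5
Total via ALP: 8.8 + 6.5 = 15.3 min.

15.3 min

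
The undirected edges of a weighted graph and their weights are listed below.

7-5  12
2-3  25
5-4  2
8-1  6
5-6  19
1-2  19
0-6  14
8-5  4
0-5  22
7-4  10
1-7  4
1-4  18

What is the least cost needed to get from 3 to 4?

Compare a few routes:
3 → 2 → 1 → 7 → 4: 25+19+4+10 = 58
3 → 2 → 1 → 8 → 5 → 4: 25+19+6+4+2 = 56
3 → 2 → 1 → 7 → 5 → 4: 25+19+4+12+2 = 62
The minimum is 56 via 3 → 2 → 1 → 8 → 5 → 4.

56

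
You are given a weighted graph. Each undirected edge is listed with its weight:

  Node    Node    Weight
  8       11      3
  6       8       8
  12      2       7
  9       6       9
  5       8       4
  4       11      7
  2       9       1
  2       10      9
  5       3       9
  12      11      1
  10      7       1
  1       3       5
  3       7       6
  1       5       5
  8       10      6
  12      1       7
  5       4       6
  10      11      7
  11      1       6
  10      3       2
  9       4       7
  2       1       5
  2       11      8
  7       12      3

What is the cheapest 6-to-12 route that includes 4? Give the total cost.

Best 6 to 4: 6 → 9 → 4 costing 16
Shortest 4→12: 4 → 11 → 12 = 8
Total via 4: 16 + 8 = 24.

24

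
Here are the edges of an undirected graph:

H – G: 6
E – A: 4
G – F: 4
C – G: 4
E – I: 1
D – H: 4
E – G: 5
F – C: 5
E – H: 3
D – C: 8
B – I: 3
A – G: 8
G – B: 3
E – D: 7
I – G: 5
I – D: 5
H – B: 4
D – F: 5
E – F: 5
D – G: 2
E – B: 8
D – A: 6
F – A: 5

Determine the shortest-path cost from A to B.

Candidate routes:
A - E - H - B: 4+3+4 = 11
A - D - G - B: 6+2+3 = 11
A - E - I - B: 4+1+3 = 8
A - G - B: 8+3 = 11
The minimum is 8 via A - E - I - B.

8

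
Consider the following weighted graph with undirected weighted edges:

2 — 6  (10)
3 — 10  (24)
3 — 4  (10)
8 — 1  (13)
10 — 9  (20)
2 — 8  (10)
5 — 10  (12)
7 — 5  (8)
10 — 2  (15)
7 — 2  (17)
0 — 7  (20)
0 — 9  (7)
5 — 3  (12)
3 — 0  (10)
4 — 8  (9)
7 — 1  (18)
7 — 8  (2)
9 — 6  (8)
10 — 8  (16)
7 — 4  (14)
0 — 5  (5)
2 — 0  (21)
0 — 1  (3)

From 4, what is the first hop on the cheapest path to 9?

Enumerating some paths:
4 - 3 - 0 - 9: 10+10+7 = 27
4 - 8 - 7 - 5 - 0 - 9: 9+2+8+5+7 = 31
The minimum is 27 via 4 - 3 - 0 - 9.
So from 4 the first move is to 3.

3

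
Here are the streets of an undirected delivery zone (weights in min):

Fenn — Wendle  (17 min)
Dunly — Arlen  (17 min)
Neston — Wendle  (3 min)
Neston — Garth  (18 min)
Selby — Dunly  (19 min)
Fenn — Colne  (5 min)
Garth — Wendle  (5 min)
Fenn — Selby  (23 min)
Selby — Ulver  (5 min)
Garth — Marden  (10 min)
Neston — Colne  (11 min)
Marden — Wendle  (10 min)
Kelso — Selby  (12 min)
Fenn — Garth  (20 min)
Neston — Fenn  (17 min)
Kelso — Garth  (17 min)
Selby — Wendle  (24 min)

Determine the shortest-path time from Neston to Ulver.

Enumerating some paths:
Neston–Fenn–Selby–Ulver: 17+23+5 = 45
Neston–Wendle–Garth–Kelso–Selby–Ulver: 3+5+17+12+5 = 42
Neston–Wendle–Selby–Ulver: 3+24+5 = 32
Neston–Colne–Fenn–Selby–Ulver: 11+5+23+5 = 44
The minimum is 32 min via Neston–Wendle–Selby–Ulver.

32 min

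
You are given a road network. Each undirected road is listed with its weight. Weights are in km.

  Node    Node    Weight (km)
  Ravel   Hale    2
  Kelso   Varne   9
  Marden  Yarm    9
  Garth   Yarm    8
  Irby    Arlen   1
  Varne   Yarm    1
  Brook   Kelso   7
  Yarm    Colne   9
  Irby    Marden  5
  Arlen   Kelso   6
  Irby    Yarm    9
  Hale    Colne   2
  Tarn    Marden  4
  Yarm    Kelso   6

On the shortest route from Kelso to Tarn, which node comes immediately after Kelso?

Arlen

Candidate routes:
Kelso → Yarm → Marden → Tarn: 6+9+4 = 19
Kelso → Arlen → Irby → Marden → Tarn: 6+1+5+4 = 16
Kelso → Varne → Yarm → Marden → Tarn: 9+1+9+4 = 23
The minimum is 16 km via Kelso → Arlen → Irby → Marden → Tarn.
So from Kelso the first move is to Arlen.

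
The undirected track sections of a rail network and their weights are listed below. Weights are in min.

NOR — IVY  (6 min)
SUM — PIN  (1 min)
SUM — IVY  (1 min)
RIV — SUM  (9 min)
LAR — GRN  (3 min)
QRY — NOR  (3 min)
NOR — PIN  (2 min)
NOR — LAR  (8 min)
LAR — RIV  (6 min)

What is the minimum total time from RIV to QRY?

Settle nodes by increasing distance from RIV:
RIV: 0
LAR: 6  (via RIV)
GRN: 9  (via LAR)
SUM: 9  (via RIV)
PIN: 10  (via SUM)
IVY: 10  (via SUM)
NOR: 12  (via PIN)
QRY: 15  (via NOR)
Shortest route: RIV–SUM–PIN–NOR–QRY = 15 min.

15 min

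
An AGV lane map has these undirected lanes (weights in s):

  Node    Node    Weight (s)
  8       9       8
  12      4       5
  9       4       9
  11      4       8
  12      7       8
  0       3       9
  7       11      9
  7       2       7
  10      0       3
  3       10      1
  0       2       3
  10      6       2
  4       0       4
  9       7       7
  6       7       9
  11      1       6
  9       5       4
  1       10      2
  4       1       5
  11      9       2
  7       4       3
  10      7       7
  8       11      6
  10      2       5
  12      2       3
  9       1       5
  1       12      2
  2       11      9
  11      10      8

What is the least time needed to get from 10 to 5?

11 s

Running Dijkstra from 10:
10: 0
3: 1  (via 10)
1: 2  (via 10)
6: 2  (via 10)
0: 3  (via 10)
12: 4  (via 1)
2: 5  (via 10)
4: 7  (via 1)
7: 7  (via 10)
9: 7  (via 1)
11: 8  (via 10)
5: 11  (via 9)
Shortest route: 10–1–9–5 = 11 s.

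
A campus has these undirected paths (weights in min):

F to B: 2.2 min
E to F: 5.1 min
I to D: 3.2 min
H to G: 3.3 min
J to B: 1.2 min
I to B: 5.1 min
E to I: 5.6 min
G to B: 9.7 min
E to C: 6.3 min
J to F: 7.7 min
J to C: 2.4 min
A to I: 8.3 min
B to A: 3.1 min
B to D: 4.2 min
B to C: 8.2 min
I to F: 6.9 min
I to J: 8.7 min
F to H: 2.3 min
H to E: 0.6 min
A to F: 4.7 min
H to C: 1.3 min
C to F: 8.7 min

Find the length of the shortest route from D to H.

8.7 min

Shortest distances from D:
D: 0
I: 3.2  (via D)
B: 4.2  (via D)
J: 5.4  (via B)
F: 6.4  (via B)
A: 7.3  (via B)
C: 7.8  (via J)
H: 8.7  (via F)
Shortest route: D–B–F–H = 8.7 min.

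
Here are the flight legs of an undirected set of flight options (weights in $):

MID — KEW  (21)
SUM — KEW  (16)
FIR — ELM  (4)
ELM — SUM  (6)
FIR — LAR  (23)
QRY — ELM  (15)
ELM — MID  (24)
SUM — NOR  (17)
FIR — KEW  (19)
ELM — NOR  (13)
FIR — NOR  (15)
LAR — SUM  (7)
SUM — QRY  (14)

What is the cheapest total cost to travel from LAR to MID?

Settle nodes by increasing distance from LAR:
LAR: 0
SUM: 7  (via LAR)
ELM: 13  (via SUM)
FIR: 17  (via ELM)
QRY: 21  (via SUM)
KEW: 23  (via SUM)
NOR: 24  (via SUM)
MID: 37  (via ELM)
Shortest route: LAR → SUM → ELM → MID = $37.

$37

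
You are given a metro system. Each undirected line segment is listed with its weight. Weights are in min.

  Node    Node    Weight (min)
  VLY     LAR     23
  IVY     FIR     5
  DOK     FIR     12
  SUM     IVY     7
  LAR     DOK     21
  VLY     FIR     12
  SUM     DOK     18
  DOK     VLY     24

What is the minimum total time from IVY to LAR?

38 min

Compare a few routes:
IVY–FIR–VLY–LAR: 5+12+23 = 40
IVY–SUM–DOK–LAR: 7+18+21 = 46
IVY–FIR–DOK–LAR: 5+12+21 = 38
IVY–FIR–VLY–DOK–LAR: 5+12+24+21 = 62
Cheapest is IVY–FIR–DOK–LAR at 38 min.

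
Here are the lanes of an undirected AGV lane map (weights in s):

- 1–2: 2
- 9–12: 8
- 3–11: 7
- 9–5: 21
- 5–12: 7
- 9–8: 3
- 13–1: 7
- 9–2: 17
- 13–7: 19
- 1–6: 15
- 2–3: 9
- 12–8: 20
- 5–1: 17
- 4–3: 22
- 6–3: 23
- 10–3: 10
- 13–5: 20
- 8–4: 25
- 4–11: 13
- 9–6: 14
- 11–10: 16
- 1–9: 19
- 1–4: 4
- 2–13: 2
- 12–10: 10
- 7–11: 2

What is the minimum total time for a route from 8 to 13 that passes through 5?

Best 8 to 5: 8 → 9 → 12 → 5 costing 18
Best 5 to 13: 5 → 13 costing 20
Total via 5: 18 + 20 = 38 s.

38 s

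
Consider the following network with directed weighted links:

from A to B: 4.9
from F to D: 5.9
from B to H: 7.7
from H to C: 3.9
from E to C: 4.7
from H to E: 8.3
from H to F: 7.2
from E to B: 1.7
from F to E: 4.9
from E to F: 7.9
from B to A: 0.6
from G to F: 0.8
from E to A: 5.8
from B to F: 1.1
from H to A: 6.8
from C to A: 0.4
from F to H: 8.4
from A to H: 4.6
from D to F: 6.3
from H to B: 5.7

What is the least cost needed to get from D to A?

Running Dijkstra from D:
D: 0
F: 6.3  (via D)
E: 11.2  (via F)
B: 12.9  (via E)
A: 13.5  (via B)
Shortest route: D → F → E → B → A = 13.5.

13.5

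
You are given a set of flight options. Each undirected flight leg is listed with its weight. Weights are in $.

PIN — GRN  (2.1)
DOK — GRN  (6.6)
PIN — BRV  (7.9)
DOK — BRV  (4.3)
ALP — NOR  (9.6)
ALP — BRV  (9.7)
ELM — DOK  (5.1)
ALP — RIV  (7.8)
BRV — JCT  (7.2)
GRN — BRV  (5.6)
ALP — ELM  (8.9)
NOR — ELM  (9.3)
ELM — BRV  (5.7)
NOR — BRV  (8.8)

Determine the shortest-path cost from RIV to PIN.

Running Dijkstra from RIV:
RIV: 0
ALP: 7.8  (via RIV)
ELM: 16.7  (via ALP)
NOR: 17.4  (via ALP)
BRV: 17.5  (via ALP)
DOK: 21.8  (via ELM)
GRN: 23.1  (via BRV)
JCT: 24.7  (via BRV)
PIN: 25.2  (via GRN)
Shortest route: RIV–ALP–BRV–GRN–PIN = $25.2.

$25.2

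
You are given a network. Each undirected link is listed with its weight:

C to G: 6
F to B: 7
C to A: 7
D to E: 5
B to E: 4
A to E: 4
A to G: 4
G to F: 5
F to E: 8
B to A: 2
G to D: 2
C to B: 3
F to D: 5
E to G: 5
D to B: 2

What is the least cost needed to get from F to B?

Settle nodes by increasing distance from F:
F: 0
D: 5  (via F)
G: 5  (via F)
B: 7  (via F)
Shortest route: F–B = 7.

7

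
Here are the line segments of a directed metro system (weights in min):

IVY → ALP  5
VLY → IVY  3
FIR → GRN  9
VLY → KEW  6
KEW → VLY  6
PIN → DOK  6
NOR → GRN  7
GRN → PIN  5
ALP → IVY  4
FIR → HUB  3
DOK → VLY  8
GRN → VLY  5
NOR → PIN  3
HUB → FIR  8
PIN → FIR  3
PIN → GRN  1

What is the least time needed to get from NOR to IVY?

12 min

Enumerating some paths:
NOR–PIN–DOK–VLY–IVY: 3+6+8+3 = 20
NOR–PIN–GRN–VLY–IVY: 3+1+5+3 = 12
NOR–PIN–FIR–GRN–VLY–IVY: 3+3+9+5+3 = 23
NOR–GRN–VLY–IVY: 7+5+3 = 15
Cheapest is NOR–PIN–GRN–VLY–IVY at 12 min.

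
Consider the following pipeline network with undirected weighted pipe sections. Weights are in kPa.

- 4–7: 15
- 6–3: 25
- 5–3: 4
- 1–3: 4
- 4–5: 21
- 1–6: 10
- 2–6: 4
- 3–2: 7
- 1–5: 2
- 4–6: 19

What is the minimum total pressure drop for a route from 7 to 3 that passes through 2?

45 kPa

Shortest 7→2: 7–4–6–2 = 38
Shortest 2→3: 2–3 = 7
Total via 2: 38 + 7 = 45 kPa.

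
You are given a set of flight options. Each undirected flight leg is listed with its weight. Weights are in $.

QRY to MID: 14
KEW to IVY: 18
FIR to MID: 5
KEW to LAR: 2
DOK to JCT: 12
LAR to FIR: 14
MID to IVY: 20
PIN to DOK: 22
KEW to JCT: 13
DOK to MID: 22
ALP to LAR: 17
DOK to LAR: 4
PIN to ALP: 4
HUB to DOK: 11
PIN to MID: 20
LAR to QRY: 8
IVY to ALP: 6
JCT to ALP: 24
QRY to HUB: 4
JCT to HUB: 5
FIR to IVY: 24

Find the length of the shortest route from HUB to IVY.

$32

Shortest distances from HUB:
HUB: 0
QRY: 4  (via HUB)
JCT: 5  (via HUB)
DOK: 11  (via HUB)
LAR: 12  (via QRY)
KEW: 14  (via LAR)
MID: 18  (via QRY)
FIR: 23  (via MID)
ALP: 29  (via JCT)
IVY: 32  (via KEW)
Shortest route: HUB–QRY–LAR–KEW–IVY = $32.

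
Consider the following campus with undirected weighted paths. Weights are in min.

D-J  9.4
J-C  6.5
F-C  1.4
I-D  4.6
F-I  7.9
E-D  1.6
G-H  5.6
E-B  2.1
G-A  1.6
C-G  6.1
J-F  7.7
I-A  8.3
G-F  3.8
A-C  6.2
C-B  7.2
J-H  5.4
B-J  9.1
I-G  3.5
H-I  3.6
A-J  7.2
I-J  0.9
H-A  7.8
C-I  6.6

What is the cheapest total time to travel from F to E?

10.7 min

Enumerating some paths:
F–C–B–E: 1.4+7.2+2.1 = 10.7
F–I–D–E: 7.9+4.6+1.6 = 14.1
F–G–I–D–E: 3.8+3.5+4.6+1.6 = 13.5
Cheapest is F–C–B–E at 10.7 min.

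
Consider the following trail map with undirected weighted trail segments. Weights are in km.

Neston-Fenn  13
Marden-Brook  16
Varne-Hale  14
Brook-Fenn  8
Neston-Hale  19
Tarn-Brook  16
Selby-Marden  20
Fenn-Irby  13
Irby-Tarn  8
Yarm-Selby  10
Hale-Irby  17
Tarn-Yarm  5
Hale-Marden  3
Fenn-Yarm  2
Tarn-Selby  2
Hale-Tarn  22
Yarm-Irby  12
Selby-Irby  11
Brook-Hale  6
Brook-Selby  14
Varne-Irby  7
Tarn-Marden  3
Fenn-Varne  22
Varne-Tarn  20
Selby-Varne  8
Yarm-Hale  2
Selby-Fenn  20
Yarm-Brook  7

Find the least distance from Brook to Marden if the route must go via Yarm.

12 km

Shortest Brook→Yarm: Brook → Yarm = 7
Shortest Yarm→Marden: Yarm → Hale → Marden = 5
Total via Yarm: 7 + 5 = 12 km.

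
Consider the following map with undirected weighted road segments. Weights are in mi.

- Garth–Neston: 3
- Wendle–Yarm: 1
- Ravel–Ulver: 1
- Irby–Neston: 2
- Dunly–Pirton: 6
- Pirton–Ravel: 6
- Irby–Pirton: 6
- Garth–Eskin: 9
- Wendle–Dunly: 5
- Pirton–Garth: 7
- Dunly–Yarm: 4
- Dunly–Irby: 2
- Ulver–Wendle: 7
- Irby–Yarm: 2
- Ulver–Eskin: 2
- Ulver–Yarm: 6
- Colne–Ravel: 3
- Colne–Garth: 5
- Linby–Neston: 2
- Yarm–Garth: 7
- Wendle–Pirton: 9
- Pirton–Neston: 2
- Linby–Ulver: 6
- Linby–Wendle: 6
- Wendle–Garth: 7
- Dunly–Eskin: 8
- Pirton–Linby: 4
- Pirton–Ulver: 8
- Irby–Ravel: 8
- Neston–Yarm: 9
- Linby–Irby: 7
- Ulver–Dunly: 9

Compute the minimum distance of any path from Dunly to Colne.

Compare a few routes:
Dunly - Irby - Neston - Garth - Colne: 2+2+3+5 = 12
Dunly - Irby - Ravel - Colne: 2+8+3 = 13
Cheapest is Dunly - Irby - Neston - Garth - Colne at 12 mi.

12 mi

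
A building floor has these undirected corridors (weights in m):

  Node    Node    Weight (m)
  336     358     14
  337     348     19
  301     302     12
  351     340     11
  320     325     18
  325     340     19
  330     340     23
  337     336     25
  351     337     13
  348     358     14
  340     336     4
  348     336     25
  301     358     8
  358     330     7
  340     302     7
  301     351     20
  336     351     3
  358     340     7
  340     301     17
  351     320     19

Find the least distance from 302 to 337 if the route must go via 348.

Best 302 to 348: 302 → 340 → 358 → 348 costing 28
Best 348 to 337: 348 → 337 costing 19
Total via 348: 28 + 19 = 47 m.

47 m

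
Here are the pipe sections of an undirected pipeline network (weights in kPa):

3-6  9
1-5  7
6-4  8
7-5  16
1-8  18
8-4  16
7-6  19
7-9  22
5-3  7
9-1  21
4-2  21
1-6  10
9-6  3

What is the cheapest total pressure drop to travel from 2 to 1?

Compare a few routes:
2 - 4 - 6 - 3 - 5 - 1: 21+8+9+7+7 = 52
2 - 4 - 6 - 9 - 1: 21+8+3+21 = 53
2 - 4 - 6 - 1: 21+8+10 = 39
Cheapest is 2 - 4 - 6 - 1 at 39 kPa.

39 kPa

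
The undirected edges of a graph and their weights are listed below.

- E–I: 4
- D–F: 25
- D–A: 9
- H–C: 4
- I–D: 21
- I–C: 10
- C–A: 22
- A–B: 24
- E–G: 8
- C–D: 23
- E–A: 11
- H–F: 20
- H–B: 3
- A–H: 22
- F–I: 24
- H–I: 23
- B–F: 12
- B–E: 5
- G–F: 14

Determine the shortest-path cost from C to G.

20

Running Dijkstra from C:
C: 0
H: 4  (via C)
B: 7  (via H)
I: 10  (via C)
E: 12  (via B)
F: 19  (via B)
G: 20  (via E)
Shortest route: C–H–B–E–G = 20.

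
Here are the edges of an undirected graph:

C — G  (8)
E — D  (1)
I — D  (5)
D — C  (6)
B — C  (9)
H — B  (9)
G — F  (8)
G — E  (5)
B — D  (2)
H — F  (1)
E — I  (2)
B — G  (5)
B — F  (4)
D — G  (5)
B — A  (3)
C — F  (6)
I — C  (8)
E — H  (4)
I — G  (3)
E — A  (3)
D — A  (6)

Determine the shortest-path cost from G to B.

Shortest distances from G:
G: 0
I: 3  (via G)
B: 5  (via G)
Shortest route: G → B = 5.

5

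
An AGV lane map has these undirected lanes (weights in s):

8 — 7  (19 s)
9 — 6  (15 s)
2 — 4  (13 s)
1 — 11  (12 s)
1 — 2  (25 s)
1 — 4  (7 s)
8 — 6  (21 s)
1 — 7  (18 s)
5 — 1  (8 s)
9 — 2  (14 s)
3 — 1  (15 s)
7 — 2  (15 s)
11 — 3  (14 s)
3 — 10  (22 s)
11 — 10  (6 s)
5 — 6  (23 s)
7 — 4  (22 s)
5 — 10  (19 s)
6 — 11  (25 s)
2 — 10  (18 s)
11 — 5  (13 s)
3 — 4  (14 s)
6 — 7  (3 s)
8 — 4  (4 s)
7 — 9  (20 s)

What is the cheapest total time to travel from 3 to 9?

Candidate routes:
3 → 1 → 4 → 2 → 9: 15+7+13+14 = 49
3 → 4 → 2 → 9: 14+13+14 = 41
The minimum is 41 s via 3 → 4 → 2 → 9.

41 s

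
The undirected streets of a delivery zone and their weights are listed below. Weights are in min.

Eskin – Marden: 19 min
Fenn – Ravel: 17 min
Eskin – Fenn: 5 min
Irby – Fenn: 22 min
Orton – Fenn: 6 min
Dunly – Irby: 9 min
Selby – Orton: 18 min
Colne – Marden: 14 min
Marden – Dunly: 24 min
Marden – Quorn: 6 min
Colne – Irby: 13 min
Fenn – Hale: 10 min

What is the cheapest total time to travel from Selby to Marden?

Compare a few routes:
Selby - Orton - Fenn - Irby - Dunly - Marden: 18+6+22+9+24 = 79
Selby - Orton - Fenn - Irby - Colne - Marden: 18+6+22+13+14 = 73
Selby - Orton - Fenn - Eskin - Marden: 18+6+5+19 = 48
Cheapest is Selby - Orton - Fenn - Eskin - Marden at 48 min.

48 min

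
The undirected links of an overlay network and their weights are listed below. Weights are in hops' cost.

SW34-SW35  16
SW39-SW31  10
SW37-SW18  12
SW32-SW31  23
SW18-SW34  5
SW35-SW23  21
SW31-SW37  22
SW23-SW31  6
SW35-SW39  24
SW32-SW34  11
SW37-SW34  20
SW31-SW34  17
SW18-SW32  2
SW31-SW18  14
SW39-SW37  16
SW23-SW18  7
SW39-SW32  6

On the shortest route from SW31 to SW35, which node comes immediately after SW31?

Enumerating some paths:
SW31 → SW39 → SW35: 10+24 = 34
SW31 → SW23 → SW35: 6+21 = 27
SW31 → SW34 → SW35: 17+16 = 33
SW31 → SW23 → SW18 → SW34 → SW35: 6+7+5+16 = 34
The minimum is 27 hops' cost via SW31 → SW23 → SW35.
So from SW31 the first move is to SW23.

SW23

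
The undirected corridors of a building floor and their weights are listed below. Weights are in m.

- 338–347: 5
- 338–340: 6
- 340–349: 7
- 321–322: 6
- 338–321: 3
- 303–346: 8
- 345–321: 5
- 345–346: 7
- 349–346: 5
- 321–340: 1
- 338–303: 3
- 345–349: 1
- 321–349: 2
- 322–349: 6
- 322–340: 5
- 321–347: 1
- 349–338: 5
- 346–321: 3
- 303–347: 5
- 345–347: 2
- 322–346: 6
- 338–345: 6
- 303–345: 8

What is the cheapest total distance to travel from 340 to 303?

7 m

Running Dijkstra from 340:
340: 0
321: 1  (via 340)
347: 2  (via 321)
349: 3  (via 321)
345: 4  (via 347)
346: 4  (via 321)
338: 4  (via 321)
322: 5  (via 340)
303: 7  (via 347)
Shortest route: 340 → 321 → 347 → 303 = 7 m.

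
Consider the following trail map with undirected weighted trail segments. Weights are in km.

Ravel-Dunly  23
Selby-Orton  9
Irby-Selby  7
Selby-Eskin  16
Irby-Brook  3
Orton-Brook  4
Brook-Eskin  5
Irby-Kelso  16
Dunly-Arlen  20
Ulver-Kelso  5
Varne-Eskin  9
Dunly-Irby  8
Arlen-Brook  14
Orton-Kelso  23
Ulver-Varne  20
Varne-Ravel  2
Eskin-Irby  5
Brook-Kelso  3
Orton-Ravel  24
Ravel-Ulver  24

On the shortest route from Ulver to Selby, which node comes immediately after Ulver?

Enumerating some paths:
Ulver → Kelso → Irby → Selby: 5+16+7 = 28
Ulver → Kelso → Brook → Orton → Selby: 5+3+4+9 = 21
Ulver → Kelso → Brook → Irby → Selby: 5+3+3+7 = 18
Ulver → Kelso → Brook → Eskin → Irby → Selby: 5+3+5+5+7 = 25
Cheapest is Ulver → Kelso → Brook → Irby → Selby at 18 km.
So from Ulver the first move is to Kelso.

Kelso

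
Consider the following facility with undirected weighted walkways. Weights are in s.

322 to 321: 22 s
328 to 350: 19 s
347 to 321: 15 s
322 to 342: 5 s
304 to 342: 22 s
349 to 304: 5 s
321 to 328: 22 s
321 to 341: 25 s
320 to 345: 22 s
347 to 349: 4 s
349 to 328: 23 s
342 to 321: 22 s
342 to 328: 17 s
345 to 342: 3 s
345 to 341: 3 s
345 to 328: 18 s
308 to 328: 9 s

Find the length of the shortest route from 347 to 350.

Settle nodes by increasing distance from 347:
347: 0
349: 4  (via 347)
304: 9  (via 349)
321: 15  (via 347)
328: 27  (via 349)
342: 31  (via 304)
345: 34  (via 342)
308: 36  (via 328)
322: 36  (via 342)
341: 37  (via 345)
350: 46  (via 328)
Shortest route: 347–349–328–350 = 46 s.

46 s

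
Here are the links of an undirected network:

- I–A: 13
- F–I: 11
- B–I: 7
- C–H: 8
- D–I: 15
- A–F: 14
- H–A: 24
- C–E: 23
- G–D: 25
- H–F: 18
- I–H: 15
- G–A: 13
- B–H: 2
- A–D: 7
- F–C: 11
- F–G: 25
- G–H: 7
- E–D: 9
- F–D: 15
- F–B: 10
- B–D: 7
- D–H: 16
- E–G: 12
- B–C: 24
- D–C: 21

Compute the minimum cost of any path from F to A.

Enumerating some paths:
F → A: 14 = 14
F → I → A: 11+13 = 24
F → B → D → A: 10+7+7 = 24
F → D → A: 15+7 = 22
The minimum is 14 via F → A.

14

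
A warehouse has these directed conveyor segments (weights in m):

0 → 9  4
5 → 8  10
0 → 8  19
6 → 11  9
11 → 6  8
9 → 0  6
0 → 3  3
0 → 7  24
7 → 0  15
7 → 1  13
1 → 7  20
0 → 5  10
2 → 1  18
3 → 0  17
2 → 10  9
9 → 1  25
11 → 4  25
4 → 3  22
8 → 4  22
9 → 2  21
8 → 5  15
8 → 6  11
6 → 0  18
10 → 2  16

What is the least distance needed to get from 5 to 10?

73 m

Compare a few routes:
5–8–4–3–0–9–2–10: 10+22+22+17+4+21+9 = 105
5–8–6–0–9–2–10: 10+11+18+4+21+9 = 73
Cheapest is 5–8–6–0–9–2–10 at 73 m.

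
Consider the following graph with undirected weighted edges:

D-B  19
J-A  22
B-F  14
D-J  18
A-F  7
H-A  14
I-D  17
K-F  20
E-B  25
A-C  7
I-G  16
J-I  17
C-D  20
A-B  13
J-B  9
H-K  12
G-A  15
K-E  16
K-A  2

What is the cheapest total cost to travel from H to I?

Compare a few routes:
H–K–A–J–I: 12+2+22+17 = 53
H–A–B–J–I: 14+13+9+17 = 53
H–A–G–I: 14+15+16 = 45
H–K–A–B–J–I: 12+2+13+9+17 = 53
Cheapest is H–A–G–I at 45.

45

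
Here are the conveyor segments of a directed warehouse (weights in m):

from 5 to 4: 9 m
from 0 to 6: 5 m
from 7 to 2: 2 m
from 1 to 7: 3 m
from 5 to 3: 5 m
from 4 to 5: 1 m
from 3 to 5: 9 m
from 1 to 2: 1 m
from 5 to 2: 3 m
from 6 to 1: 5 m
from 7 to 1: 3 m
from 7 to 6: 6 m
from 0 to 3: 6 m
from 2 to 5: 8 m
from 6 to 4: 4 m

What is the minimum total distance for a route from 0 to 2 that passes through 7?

15 m

Best 0 to 7: 0–6–1–7 costing 13
Shortest 7→2: 7–2 = 2
Total via 7: 13 + 2 = 15 m.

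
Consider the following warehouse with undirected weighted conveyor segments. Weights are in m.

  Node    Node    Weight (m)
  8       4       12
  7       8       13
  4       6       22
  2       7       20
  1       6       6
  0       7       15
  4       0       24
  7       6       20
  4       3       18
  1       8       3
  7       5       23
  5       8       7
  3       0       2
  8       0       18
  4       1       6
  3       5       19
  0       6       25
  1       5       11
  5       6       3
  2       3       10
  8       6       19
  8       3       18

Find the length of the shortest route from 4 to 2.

28 m

Compare a few routes:
4–1–8–0–3–2: 6+3+18+2+10 = 39
4–0–3–2: 24+2+10 = 36
4–3–2: 18+10 = 28
4–1–8–3–2: 6+3+18+10 = 37
Cheapest is 4–3–2 at 28 m.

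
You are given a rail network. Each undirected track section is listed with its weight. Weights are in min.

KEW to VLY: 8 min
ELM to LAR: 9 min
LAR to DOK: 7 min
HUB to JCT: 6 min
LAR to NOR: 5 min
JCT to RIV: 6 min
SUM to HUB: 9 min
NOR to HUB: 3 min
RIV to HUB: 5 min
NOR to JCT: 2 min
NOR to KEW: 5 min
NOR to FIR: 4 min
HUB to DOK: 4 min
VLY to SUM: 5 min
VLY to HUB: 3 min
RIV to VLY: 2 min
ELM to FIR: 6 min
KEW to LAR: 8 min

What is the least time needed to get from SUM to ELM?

21 min

Candidate routes:
SUM → HUB → NOR → FIR → ELM: 9+3+4+6 = 22
SUM → VLY → HUB → NOR → FIR → ELM: 5+3+3+4+6 = 21
Cheapest is SUM → VLY → HUB → NOR → FIR → ELM at 21 min.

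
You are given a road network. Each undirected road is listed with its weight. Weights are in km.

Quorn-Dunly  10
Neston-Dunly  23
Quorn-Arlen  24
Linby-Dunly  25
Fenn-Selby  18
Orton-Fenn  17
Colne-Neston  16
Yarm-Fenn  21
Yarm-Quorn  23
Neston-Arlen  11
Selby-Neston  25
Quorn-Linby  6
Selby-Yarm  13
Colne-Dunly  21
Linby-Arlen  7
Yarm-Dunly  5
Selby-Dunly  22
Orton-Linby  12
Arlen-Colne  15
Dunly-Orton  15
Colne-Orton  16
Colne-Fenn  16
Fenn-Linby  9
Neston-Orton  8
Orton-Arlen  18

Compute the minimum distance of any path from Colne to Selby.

Compare a few routes:
Colne → Dunly → Yarm → Selby: 21+5+13 = 39
Colne → Neston → Selby: 16+25 = 41
Colne → Fenn → Selby: 16+18 = 34
Colne → Dunly → Selby: 21+22 = 43
Cheapest is Colne → Fenn → Selby at 34 km.

34 km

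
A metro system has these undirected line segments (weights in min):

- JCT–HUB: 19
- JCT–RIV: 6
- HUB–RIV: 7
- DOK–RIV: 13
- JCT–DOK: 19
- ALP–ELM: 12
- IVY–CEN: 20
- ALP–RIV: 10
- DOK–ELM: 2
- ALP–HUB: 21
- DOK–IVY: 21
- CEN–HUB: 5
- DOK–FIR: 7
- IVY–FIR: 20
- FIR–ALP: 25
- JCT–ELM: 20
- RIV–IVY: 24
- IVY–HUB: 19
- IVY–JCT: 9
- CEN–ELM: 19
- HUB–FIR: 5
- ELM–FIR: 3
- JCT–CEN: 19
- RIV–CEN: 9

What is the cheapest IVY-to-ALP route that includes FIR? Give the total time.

35 min

Best IVY to FIR: IVY–FIR costing 20
Best FIR to ALP: FIR–ELM–ALP costing 15
Total via FIR: 20 + 15 = 35 min.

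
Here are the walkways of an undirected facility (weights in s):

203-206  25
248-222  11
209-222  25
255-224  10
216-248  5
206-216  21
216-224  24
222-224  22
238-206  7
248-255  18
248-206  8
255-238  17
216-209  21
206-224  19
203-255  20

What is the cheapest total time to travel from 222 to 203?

Candidate routes:
222 - 248 - 206 - 203: 11+8+25 = 44
222 - 224 - 255 - 203: 22+10+20 = 52
222 - 248 - 255 - 203: 11+18+20 = 49
Cheapest is 222 - 248 - 206 - 203 at 44 s.

44 s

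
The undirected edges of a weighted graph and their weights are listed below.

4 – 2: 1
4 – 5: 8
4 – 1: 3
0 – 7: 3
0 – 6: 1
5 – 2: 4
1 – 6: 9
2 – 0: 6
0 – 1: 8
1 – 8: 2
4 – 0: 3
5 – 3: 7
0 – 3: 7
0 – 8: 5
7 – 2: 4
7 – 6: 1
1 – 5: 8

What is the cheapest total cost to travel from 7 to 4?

5

Candidate routes:
7–6–0–4: 1+1+3 = 5
7–0–4: 3+3 = 6
Cheapest is 7–6–0–4 at 5.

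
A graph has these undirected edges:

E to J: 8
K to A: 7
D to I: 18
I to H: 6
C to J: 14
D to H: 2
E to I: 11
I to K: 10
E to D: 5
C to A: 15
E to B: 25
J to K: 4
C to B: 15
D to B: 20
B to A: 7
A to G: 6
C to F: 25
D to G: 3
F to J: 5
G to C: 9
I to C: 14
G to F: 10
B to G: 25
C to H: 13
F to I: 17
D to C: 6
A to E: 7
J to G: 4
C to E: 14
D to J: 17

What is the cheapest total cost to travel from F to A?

15

Compare a few routes:
F → J → E → A: 5+8+7 = 20
F → G → A: 10+6 = 16
F → J → G → A: 5+4+6 = 15
F → J → K → A: 5+4+7 = 16
The minimum is 15 via F → J → G → A.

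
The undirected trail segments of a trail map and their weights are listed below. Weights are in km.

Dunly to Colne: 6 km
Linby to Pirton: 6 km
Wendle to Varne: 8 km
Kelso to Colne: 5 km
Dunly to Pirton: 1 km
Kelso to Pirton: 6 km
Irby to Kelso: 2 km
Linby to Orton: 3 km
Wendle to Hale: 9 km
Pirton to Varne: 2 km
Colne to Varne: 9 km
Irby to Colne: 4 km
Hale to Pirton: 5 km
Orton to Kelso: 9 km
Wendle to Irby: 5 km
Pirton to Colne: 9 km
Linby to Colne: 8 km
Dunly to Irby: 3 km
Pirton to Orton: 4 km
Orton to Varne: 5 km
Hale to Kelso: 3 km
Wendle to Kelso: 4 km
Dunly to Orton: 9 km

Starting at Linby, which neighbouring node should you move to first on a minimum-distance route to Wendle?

Pirton

Enumerating some paths:
Linby → Pirton → Varne → Wendle: 6+2+8 = 16
Linby → Pirton → Dunly → Irby → Wendle: 6+1+3+5 = 15
Linby → Pirton → Kelso → Wendle: 6+6+4 = 16
Cheapest is Linby → Pirton → Dunly → Irby → Wendle at 15 km.
So from Linby the first move is to Pirton.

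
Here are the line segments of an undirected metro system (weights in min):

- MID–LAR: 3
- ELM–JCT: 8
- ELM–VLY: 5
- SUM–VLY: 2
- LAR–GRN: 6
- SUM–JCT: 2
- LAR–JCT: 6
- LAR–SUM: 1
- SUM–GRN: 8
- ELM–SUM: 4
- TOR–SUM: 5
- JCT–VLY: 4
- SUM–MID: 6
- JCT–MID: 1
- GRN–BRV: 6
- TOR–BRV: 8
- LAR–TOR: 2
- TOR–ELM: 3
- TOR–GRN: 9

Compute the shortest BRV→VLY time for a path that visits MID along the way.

18 min

Shortest BRV→MID: BRV–TOR–LAR–MID = 13
Best MID to VLY: MID–JCT–VLY costing 5
Total via MID: 13 + 5 = 18 min.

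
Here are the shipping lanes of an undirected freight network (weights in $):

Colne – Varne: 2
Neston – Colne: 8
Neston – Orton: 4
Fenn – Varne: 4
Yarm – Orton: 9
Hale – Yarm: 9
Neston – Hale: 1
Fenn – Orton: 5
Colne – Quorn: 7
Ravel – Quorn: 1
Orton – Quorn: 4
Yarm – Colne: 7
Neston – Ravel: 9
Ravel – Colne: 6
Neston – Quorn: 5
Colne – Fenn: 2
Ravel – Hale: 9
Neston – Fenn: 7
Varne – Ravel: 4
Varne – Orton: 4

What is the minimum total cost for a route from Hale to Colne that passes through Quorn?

Shortest Hale→Quorn: Hale–Neston–Quorn = 6
Shortest Quorn→Colne: Quorn–Colne = 7
Total via Quorn: 6 + 7 = $13.

$13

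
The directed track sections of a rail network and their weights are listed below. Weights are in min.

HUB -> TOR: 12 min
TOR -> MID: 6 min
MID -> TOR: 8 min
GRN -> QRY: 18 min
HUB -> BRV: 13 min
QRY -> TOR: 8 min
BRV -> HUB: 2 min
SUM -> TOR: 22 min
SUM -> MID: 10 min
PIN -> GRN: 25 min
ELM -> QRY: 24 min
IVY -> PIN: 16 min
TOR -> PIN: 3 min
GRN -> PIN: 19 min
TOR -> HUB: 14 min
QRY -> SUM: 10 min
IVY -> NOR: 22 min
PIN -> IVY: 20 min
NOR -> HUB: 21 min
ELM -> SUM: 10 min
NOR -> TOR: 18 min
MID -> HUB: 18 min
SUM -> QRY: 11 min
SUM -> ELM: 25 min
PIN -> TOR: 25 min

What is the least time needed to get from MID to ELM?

89 min

Candidate routes:
MID → HUB → TOR → PIN → GRN → QRY → SUM → ELM: 18+12+3+25+18+10+25 = 111
MID → TOR → PIN → GRN → QRY → SUM → ELM: 8+3+25+18+10+25 = 89
The minimum is 89 min via MID → TOR → PIN → GRN → QRY → SUM → ELM.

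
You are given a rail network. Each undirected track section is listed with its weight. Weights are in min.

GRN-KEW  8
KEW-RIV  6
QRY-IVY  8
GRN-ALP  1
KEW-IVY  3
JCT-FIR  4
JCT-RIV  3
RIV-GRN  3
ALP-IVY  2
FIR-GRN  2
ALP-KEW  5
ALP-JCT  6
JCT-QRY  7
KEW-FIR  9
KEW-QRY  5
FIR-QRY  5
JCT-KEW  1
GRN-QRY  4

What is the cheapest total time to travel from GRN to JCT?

Running Dijkstra from GRN:
GRN: 0
ALP: 1  (via GRN)
FIR: 2  (via GRN)
RIV: 3  (via GRN)
IVY: 3  (via ALP)
QRY: 4  (via GRN)
KEW: 6  (via ALP)
JCT: 6  (via FIR)
Shortest route: GRN → FIR → JCT = 6 min.

6 min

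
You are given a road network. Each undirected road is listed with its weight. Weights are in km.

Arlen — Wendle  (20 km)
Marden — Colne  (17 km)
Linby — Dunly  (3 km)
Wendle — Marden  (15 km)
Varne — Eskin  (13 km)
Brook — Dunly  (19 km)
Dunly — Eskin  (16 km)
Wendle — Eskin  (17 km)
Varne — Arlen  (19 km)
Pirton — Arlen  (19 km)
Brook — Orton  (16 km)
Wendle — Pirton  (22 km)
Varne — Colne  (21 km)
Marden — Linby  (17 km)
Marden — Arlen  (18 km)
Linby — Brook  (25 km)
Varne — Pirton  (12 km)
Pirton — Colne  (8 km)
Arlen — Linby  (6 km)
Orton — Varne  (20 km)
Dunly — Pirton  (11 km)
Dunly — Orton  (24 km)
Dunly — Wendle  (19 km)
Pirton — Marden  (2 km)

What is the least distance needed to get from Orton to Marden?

34 km

Shortest distances from Orton:
Orton: 0
Brook: 16  (via Orton)
Varne: 20  (via Orton)
Dunly: 24  (via Orton)
Linby: 27  (via Dunly)
Pirton: 32  (via Varne)
Eskin: 33  (via Varne)
Arlen: 33  (via Linby)
Marden: 34  (via Pirton)
Shortest route: Orton–Varne–Pirton–Marden = 34 km.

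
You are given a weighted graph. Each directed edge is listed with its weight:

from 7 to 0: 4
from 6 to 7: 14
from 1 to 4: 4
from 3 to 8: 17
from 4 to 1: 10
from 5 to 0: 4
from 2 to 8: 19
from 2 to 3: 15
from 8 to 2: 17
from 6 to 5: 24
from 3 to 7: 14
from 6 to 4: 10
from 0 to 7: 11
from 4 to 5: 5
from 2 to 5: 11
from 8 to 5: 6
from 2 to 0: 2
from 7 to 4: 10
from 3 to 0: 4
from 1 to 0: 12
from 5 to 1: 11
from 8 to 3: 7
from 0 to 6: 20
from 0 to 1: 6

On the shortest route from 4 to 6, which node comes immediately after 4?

Candidate routes:
4–5–0–6: 5+4+20 = 29
4–5–1–0–6: 5+11+12+20 = 48
4–1–0–6: 10+12+20 = 42
Cheapest is 4–5–0–6 at 29.
So from 4 the first move is to 5.

5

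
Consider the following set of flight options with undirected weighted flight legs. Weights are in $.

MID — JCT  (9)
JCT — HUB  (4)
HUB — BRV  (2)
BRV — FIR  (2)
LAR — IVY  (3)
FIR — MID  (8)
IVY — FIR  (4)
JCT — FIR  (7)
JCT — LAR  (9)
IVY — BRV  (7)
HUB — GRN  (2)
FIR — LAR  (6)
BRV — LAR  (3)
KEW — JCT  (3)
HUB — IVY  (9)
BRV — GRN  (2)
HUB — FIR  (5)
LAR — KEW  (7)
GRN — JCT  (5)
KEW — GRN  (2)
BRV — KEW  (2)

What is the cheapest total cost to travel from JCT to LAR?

Compare a few routes:
JCT → LAR: 9 = 9
JCT → KEW → BRV → LAR: 3+2+3 = 8
JCT → HUB → BRV → LAR: 4+2+3 = 9
Cheapest is JCT → KEW → BRV → LAR at $8.

$8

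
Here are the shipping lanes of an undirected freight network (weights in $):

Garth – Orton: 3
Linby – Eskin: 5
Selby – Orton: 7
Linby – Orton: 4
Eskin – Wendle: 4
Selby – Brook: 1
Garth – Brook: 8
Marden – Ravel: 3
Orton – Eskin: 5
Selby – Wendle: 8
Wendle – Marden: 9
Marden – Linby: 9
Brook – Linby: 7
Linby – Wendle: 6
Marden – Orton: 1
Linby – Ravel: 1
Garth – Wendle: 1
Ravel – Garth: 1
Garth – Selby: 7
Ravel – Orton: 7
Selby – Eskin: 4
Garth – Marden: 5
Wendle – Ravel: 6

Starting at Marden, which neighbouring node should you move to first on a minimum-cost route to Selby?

Candidate routes:
Marden → Orton → Garth → Selby: 1+3+7 = 11
Marden → Orton → Selby: 1+7 = 8
Marden → Orton → Eskin → Selby: 1+5+4 = 10
The minimum is $8 via Marden → Orton → Selby.
So from Marden the first move is to Orton.

Orton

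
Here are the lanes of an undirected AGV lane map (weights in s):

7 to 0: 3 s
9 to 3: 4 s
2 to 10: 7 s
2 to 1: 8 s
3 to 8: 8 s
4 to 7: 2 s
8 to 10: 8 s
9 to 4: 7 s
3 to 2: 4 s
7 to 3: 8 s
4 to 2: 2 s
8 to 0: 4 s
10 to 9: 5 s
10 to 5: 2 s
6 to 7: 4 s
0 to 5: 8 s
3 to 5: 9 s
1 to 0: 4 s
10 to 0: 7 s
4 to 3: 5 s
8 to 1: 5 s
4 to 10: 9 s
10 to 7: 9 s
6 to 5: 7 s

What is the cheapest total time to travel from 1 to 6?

Candidate routes:
1–8–0–7–6: 5+4+3+4 = 16
1–2–4–7–6: 8+2+2+4 = 16
1–0–7–6: 4+3+4 = 11
Cheapest is 1–0–7–6 at 11 s.

11 s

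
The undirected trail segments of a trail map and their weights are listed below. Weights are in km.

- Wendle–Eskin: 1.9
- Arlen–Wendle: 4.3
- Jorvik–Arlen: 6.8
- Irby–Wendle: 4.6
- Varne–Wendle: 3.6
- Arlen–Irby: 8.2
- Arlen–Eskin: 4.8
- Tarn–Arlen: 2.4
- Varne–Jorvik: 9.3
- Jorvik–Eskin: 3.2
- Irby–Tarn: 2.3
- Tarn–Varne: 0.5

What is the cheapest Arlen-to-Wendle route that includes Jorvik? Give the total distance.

11.9 km

Best Arlen to Jorvik: Arlen → Jorvik costing 6.8
Best Jorvik to Wendle: Jorvik → Eskin → Wendle costing 5.1
Total via Jorvik: 6.8 + 5.1 = 11.9 km.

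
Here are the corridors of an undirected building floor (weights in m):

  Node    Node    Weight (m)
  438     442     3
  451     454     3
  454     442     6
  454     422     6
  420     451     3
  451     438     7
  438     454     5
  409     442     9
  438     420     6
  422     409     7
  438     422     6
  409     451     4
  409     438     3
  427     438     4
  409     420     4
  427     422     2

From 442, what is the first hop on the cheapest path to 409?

438

Enumerating some paths:
442 - 454 - 451 - 409: 6+3+4 = 13
442 - 438 - 409: 3+3 = 6
442 - 409: 9 = 9
Cheapest is 442 - 438 - 409 at 6 m.
So from 442 the first move is to 438.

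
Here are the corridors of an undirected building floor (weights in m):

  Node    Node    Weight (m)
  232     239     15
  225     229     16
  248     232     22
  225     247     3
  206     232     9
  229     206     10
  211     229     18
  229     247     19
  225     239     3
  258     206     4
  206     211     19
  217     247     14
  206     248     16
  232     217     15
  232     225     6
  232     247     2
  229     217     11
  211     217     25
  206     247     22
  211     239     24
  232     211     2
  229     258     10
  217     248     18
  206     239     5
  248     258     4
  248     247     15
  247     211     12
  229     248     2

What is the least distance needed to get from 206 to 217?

21 m

Candidate routes:
206–229–217: 10+11 = 21
206–232–217: 9+15 = 24
206–239–225–247–217: 5+3+3+14 = 25
The minimum is 21 m via 206–229–217.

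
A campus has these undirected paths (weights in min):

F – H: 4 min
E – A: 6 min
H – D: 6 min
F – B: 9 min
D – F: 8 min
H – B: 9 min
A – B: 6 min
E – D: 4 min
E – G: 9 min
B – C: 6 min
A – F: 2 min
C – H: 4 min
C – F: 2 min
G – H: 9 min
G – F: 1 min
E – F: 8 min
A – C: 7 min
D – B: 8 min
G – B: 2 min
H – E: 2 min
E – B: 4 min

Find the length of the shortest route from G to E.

Compare a few routes:
G–E: 9 = 9
G–F–H–E: 1+4+2 = 7
G–F–C–H–E: 1+2+4+2 = 9
G–B–E: 2+4 = 6
The minimum is 6 min via G–B–E.

6 min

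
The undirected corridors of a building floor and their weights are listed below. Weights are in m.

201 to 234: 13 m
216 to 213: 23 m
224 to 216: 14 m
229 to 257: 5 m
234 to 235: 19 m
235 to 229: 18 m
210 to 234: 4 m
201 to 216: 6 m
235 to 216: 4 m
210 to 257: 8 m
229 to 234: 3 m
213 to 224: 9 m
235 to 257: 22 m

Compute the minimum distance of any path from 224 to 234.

33 m

Shortest distances from 224:
224: 0
213: 9  (via 224)
216: 14  (via 224)
235: 18  (via 216)
201: 20  (via 216)
234: 33  (via 201)
Shortest route: 224 → 216 → 201 → 234 = 33 m.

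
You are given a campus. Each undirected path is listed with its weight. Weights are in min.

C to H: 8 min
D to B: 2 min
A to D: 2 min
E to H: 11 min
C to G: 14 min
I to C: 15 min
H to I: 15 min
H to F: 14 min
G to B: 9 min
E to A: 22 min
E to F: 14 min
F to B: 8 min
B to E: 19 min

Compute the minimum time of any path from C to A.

Shortest distances from C:
C: 0
H: 8  (via C)
G: 14  (via C)
I: 15  (via C)
E: 19  (via H)
F: 22  (via H)
B: 23  (via G)
D: 25  (via B)
A: 27  (via D)
Shortest route: C → G → B → D → A = 27 min.

27 min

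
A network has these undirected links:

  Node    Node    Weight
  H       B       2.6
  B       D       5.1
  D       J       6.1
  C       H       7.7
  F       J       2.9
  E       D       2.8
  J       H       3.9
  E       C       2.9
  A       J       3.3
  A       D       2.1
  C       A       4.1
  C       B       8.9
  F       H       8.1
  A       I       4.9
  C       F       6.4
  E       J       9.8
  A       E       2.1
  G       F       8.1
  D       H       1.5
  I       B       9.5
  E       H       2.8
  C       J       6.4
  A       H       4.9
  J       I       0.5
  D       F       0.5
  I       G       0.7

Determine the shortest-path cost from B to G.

Shortest distances from B:
B: 0
H: 2.6  (via B)
D: 4.1  (via H)
F: 4.6  (via D)
E: 5.4  (via H)
A: 6.2  (via D)
J: 6.5  (via H)
I: 7  (via J)
G: 7.7  (via I)
Shortest route: B–H–J–I–G = 7.7.

7.7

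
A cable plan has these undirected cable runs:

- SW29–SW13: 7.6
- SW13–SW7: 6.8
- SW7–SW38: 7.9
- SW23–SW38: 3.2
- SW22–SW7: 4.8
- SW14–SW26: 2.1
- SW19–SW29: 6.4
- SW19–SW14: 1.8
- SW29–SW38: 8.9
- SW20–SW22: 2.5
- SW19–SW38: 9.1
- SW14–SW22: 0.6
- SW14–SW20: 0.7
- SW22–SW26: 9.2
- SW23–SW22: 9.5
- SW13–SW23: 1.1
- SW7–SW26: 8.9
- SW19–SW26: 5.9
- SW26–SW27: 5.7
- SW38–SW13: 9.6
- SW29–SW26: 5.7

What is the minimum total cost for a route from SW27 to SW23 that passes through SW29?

Best SW27 to SW29: SW27–SW26–SW29 costing 11.4
Best SW29 to SW23: SW29–SW13–SW23 costing 8.7
Total via SW29: 11.4 + 8.7 = 20.1.

20.1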